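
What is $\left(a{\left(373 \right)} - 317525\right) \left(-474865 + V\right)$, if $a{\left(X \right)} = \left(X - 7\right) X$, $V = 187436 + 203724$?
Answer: $15151190935$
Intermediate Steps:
$V = 391160$
$a{\left(X \right)} = X \left(-7 + X\right)$ ($a{\left(X \right)} = \left(-7 + X\right) X = X \left(-7 + X\right)$)
$\left(a{\left(373 \right)} - 317525\right) \left(-474865 + V\right) = \left(373 \left(-7 + 373\right) - 317525\right) \left(-474865 + 391160\right) = \left(373 \cdot 366 - 317525\right) \left(-83705\right) = \left(136518 - 317525\right) \left(-83705\right) = \left(-181007\right) \left(-83705\right) = 15151190935$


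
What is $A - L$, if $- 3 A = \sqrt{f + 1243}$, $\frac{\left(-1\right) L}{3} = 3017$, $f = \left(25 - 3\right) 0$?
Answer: $9051 - \frac{\sqrt{1243}}{3} \approx 9039.3$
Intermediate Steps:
$f = 0$ ($f = 22 \cdot 0 = 0$)
$L = -9051$ ($L = \left(-3\right) 3017 = -9051$)
$A = - \frac{\sqrt{1243}}{3}$ ($A = - \frac{\sqrt{0 + 1243}}{3} = - \frac{\sqrt{1243}}{3} \approx -11.752$)
$A - L = - \frac{\sqrt{1243}}{3} - -9051 = - \frac{\sqrt{1243}}{3} + 9051 = 9051 - \frac{\sqrt{1243}}{3}$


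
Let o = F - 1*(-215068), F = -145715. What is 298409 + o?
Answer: 367762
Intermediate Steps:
o = 69353 (o = -145715 - 1*(-215068) = -145715 + 215068 = 69353)
298409 + o = 298409 + 69353 = 367762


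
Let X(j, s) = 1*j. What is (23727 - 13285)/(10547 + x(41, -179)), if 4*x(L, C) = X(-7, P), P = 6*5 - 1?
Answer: 41768/42181 ≈ 0.99021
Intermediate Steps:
P = 29 (P = 30 - 1 = 29)
X(j, s) = j
x(L, C) = -7/4 (x(L, C) = (¼)*(-7) = -7/4)
(23727 - 13285)/(10547 + x(41, -179)) = (23727 - 13285)/(10547 - 7/4) = 10442/(42181/4) = 10442*(4/42181) = 41768/42181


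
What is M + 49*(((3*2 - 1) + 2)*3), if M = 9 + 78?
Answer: 1116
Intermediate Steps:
M = 87
M + 49*(((3*2 - 1) + 2)*3) = 87 + 49*(((3*2 - 1) + 2)*3) = 87 + 49*(((6 - 1) + 2)*3) = 87 + 49*((5 + 2)*3) = 87 + 49*(7*3) = 87 + 49*21 = 87 + 1029 = 1116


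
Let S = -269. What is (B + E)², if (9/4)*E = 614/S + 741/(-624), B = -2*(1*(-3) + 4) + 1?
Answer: 606095161/93779856 ≈ 6.4630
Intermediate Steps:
B = -1 (B = -2*(-3 + 4) + 1 = -2*1 + 1 = -2 + 1 = -1)
E = -14935/9684 (E = 4*(614/(-269) + 741/(-624))/9 = 4*(614*(-1/269) + 741*(-1/624))/9 = 4*(-614/269 - 19/16)/9 = (4/9)*(-14935/4304) = -14935/9684 ≈ -1.5422)
(B + E)² = (-1 - 14935/9684)² = (-24619/9684)² = 606095161/93779856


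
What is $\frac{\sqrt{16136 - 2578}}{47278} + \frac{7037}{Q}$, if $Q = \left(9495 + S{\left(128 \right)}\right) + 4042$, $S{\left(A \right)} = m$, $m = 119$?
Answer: $\frac{7037}{13656} + \frac{\sqrt{13558}}{47278} \approx 0.51777$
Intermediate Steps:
$S{\left(A \right)} = 119$
$Q = 13656$ ($Q = \left(9495 + 119\right) + 4042 = 9614 + 4042 = 13656$)
$\frac{\sqrt{16136 - 2578}}{47278} + \frac{7037}{Q} = \frac{\sqrt{16136 - 2578}}{47278} + \frac{7037}{13656} = \sqrt{13558} \cdot \frac{1}{47278} + 7037 \cdot \frac{1}{13656} = \frac{\sqrt{13558}}{47278} + \frac{7037}{13656} = \frac{7037}{13656} + \frac{\sqrt{13558}}{47278}$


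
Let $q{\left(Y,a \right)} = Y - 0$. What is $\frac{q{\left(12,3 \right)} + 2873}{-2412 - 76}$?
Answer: $- \frac{2885}{2488} \approx -1.1596$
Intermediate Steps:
$q{\left(Y,a \right)} = Y$ ($q{\left(Y,a \right)} = Y + 0 = Y$)
$\frac{q{\left(12,3 \right)} + 2873}{-2412 - 76} = \frac{12 + 2873}{-2412 - 76} = \frac{2885}{-2488} = 2885 \left(- \frac{1}{2488}\right) = - \frac{2885}{2488}$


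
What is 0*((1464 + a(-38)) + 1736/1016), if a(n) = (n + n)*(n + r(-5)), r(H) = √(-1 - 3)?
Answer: 0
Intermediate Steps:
r(H) = 2*I (r(H) = √(-4) = 2*I)
a(n) = 2*n*(n + 2*I) (a(n) = (n + n)*(n + 2*I) = (2*n)*(n + 2*I) = 2*n*(n + 2*I))
0*((1464 + a(-38)) + 1736/1016) = 0*((1464 + 2*(-38)*(-38 + 2*I)) + 1736/1016) = 0*((1464 + (2888 - 152*I)) + 1736*(1/1016)) = 0*((4352 - 152*I) + 217/127) = 0*(552921/127 - 152*I) = 0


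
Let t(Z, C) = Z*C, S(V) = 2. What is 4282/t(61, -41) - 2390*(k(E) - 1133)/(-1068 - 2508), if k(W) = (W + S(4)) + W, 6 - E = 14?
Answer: -3435689381/4471788 ≈ -768.30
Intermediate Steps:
E = -8 (E = 6 - 1*14 = 6 - 14 = -8)
k(W) = 2 + 2*W (k(W) = (W + 2) + W = (2 + W) + W = 2 + 2*W)
t(Z, C) = C*Z
4282/t(61, -41) - 2390*(k(E) - 1133)/(-1068 - 2508) = 4282/((-41*61)) - 2390*((2 + 2*(-8)) - 1133)/(-1068 - 2508) = 4282/(-2501) - 2390/((-3576/((2 - 16) - 1133))) = 4282*(-1/2501) - 2390/((-3576/(-14 - 1133))) = -4282/2501 - 2390/((-3576/(-1147))) = -4282/2501 - 2390/((-3576*(-1/1147))) = -4282/2501 - 2390/3576/1147 = -4282/2501 - 2390*1147/3576 = -4282/2501 - 1370665/1788 = -3435689381/4471788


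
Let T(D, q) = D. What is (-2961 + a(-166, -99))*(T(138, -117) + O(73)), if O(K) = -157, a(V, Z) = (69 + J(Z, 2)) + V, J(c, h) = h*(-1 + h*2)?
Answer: 57988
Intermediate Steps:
J(c, h) = h*(-1 + 2*h)
a(V, Z) = 75 + V (a(V, Z) = (69 + 2*(-1 + 2*2)) + V = (69 + 2*(-1 + 4)) + V = (69 + 2*3) + V = (69 + 6) + V = 75 + V)
(-2961 + a(-166, -99))*(T(138, -117) + O(73)) = (-2961 + (75 - 166))*(138 - 157) = (-2961 - 91)*(-19) = -3052*(-19) = 57988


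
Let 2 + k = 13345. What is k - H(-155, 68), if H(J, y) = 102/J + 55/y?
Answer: 140633631/10540 ≈ 13343.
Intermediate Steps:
k = 13343 (k = -2 + 13345 = 13343)
H(J, y) = 55/y + 102/J
k - H(-155, 68) = 13343 - (55/68 + 102/(-155)) = 13343 - (55*(1/68) + 102*(-1/155)) = 13343 - (55/68 - 102/155) = 13343 - 1*1589/10540 = 13343 - 1589/10540 = 140633631/10540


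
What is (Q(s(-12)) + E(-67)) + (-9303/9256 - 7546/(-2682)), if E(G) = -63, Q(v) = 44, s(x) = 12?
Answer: -213386059/12412296 ≈ -17.191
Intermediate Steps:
(Q(s(-12)) + E(-67)) + (-9303/9256 - 7546/(-2682)) = (44 - 63) + (-9303/9256 - 7546/(-2682)) = -19 + (-9303*1/9256 - 7546*(-1/2682)) = -19 + (-9303/9256 + 3773/1341) = -19 + 22447565/12412296 = -213386059/12412296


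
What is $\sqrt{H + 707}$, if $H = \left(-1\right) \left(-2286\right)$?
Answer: $\sqrt{2993} \approx 54.708$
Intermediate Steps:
$H = 2286$
$\sqrt{H + 707} = \sqrt{2286 + 707} = \sqrt{2993}$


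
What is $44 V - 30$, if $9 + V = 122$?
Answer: $4942$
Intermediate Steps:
$V = 113$ ($V = -9 + 122 = 113$)
$44 V - 30 = 44 \cdot 113 - 30 = 4972 - 30 = 4942$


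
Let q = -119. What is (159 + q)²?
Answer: 1600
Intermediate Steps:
(159 + q)² = (159 - 119)² = 40² = 1600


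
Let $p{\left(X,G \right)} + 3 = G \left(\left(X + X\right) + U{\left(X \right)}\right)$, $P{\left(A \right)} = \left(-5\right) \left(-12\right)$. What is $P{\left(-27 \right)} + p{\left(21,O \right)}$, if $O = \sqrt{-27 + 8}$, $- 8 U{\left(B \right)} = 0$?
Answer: $57 + 42 i \sqrt{19} \approx 57.0 + 183.07 i$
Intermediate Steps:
$U{\left(B \right)} = 0$ ($U{\left(B \right)} = \left(- \frac{1}{8}\right) 0 = 0$)
$P{\left(A \right)} = 60$
$O = i \sqrt{19}$ ($O = \sqrt{-19} = i \sqrt{19} \approx 4.3589 i$)
$p{\left(X,G \right)} = -3 + 2 G X$ ($p{\left(X,G \right)} = -3 + G \left(\left(X + X\right) + 0\right) = -3 + G \left(2 X + 0\right) = -3 + G 2 X = -3 + 2 G X$)
$P{\left(-27 \right)} + p{\left(21,O \right)} = 60 - \left(3 - 2 i \sqrt{19} \cdot 21\right) = 60 - \left(3 - 42 i \sqrt{19}\right) = 57 + 42 i \sqrt{19}$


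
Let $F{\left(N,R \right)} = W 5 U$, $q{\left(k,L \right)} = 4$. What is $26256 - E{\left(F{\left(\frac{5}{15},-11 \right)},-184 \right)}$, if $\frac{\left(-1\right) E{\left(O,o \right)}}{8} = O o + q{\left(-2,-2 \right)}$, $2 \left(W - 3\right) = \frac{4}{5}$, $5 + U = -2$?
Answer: $201456$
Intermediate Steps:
$U = -7$ ($U = -5 - 2 = -7$)
$W = \frac{17}{5}$ ($W = 3 + \frac{4 \cdot \frac{1}{5}}{2} = 3 + \frac{1}{2} \cdot \frac{4}{5} = 3 + \frac{2}{5} = \frac{17}{5} \approx 3.4$)
$F{\left(N,R \right)} = -119$ ($F{\left(N,R \right)} = \frac{17}{5} \cdot 5 \left(-7\right) = 17 \left(-7\right) = -119$)
$E{\left(O,o \right)} = -32 - 8 O o$ ($E{\left(O,o \right)} = - 8 \left(O o + 4\right) = - 8 \left(4 + O o\right) = -32 - 8 O o$)
$26256 - E{\left(F{\left(\frac{5}{15},-11 \right)},-184 \right)} = 26256 - \left(-32 - \left(-952\right) \left(-184\right)\right) = 26256 - \left(-32 - 175168\right) = 26256 - -175200 = 26256 + 175200 = 201456$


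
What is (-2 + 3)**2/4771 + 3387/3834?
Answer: 5387737/6097338 ≈ 0.88362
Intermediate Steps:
(-2 + 3)**2/4771 + 3387/3834 = 1**2*(1/4771) + 3387*(1/3834) = 1*(1/4771) + 1129/1278 = 1/4771 + 1129/1278 = 5387737/6097338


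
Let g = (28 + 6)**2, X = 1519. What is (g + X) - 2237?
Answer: 438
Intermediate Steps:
g = 1156 (g = 34**2 = 1156)
(g + X) - 2237 = (1156 + 1519) - 2237 = 2675 - 2237 = 438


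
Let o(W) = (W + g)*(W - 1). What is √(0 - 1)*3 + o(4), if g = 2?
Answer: 18 + 3*I ≈ 18.0 + 3.0*I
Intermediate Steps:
o(W) = (-1 + W)*(2 + W) (o(W) = (W + 2)*(W - 1) = (2 + W)*(-1 + W) = (-1 + W)*(2 + W))
√(0 - 1)*3 + o(4) = √(0 - 1)*3 + (-2 + 4 + 4²) = √(-1)*3 + (-2 + 4 + 16) = I*3 + 18 = 3*I + 18 = 18 + 3*I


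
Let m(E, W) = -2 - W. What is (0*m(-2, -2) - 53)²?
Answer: 2809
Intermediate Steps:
(0*m(-2, -2) - 53)² = (0*(-2 - 1*(-2)) - 53)² = (0*(-2 + 2) - 53)² = (0*0 - 53)² = (0 - 53)² = (-53)² = 2809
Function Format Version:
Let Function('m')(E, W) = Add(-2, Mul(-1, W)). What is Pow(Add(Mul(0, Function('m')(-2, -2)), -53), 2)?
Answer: 2809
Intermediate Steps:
Pow(Add(Mul(0, Function('m')(-2, -2)), -53), 2) = Pow(Add(Mul(0, Add(-2, Mul(-1, -2))), -53), 2) = Pow(Add(Mul(0, Add(-2, 2)), -53), 2) = Pow(Add(Mul(0, 0), -53), 2) = Pow(Add(0, -53), 2) = Pow(-53, 2) = 2809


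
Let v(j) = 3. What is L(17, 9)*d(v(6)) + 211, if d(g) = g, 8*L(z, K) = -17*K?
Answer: 1229/8 ≈ 153.63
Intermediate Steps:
L(z, K) = -17*K/8 (L(z, K) = (-17*K)/8 = -17*K/8)
L(17, 9)*d(v(6)) + 211 = -17/8*9*3 + 211 = -153/8*3 + 211 = -459/8 + 211 = 1229/8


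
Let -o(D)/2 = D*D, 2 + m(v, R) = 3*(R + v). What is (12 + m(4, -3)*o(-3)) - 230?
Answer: -236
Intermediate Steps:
m(v, R) = -2 + 3*R + 3*v (m(v, R) = -2 + 3*(R + v) = -2 + (3*R + 3*v) = -2 + 3*R + 3*v)
o(D) = -2*D² (o(D) = -2*D*D = -2*D²)
(12 + m(4, -3)*o(-3)) - 230 = (12 + (-2 + 3*(-3) + 3*4)*(-2*(-3)²)) - 230 = (12 + (-2 - 9 + 12)*(-2*9)) - 230 = (12 + 1*(-18)) - 230 = (12 - 18) - 230 = -6 - 230 = -236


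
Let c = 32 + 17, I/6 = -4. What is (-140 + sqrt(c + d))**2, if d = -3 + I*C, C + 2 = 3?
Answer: (140 - sqrt(22))**2 ≈ 18309.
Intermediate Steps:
I = -24 (I = 6*(-4) = -24)
C = 1 (C = -2 + 3 = 1)
d = -27 (d = -3 - 24*1 = -3 - 24 = -27)
c = 49
(-140 + sqrt(c + d))**2 = (-140 + sqrt(49 - 27))**2 = (-140 + sqrt(22))**2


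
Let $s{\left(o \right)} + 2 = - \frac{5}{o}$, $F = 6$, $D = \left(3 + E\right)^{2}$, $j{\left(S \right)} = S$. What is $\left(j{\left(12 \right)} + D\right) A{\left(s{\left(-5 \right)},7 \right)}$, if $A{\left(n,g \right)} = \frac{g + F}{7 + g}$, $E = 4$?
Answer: $\frac{793}{14} \approx 56.643$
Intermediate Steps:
$D = 49$ ($D = \left(3 + 4\right)^{2} = 7^{2} = 49$)
$s{\left(o \right)} = -2 - \frac{5}{o}$
$A{\left(n,g \right)} = \frac{6 + g}{7 + g}$ ($A{\left(n,g \right)} = \frac{g + 6}{7 + g} = \frac{6 + g}{7 + g}$)
$\left(j{\left(12 \right)} + D\right) A{\left(s{\left(-5 \right)},7 \right)} = \left(12 + 49\right) \frac{6 + 7}{7 + 7} = 61 \cdot \frac{1}{14} \cdot 13 = 61 \cdot \frac{13}{14} = \frac{793}{14}$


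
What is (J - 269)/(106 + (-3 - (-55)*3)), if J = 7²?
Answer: -55/67 ≈ -0.82090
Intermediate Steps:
J = 49
(J - 269)/(106 + (-3 - (-55)*3)) = (49 - 269)/(106 + (-3 - (-55)*3)) = -220/(106 + (-3 - 11*(-15))) = -220/(106 + (-3 + 165)) = -220/(106 + 162) = -220/268 = -220*1/268 = -55/67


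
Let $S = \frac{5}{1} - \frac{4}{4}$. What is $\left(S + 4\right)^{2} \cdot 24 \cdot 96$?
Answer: $147456$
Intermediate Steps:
$S = 4$ ($S = 5 \cdot 1 - 1 = 5 - 1 = 4$)
$\left(S + 4\right)^{2} \cdot 24 \cdot 96 = \left(4 + 4\right)^{2} \cdot 24 \cdot 96 = 8^{2} \cdot 24 \cdot 96 = 64 \cdot 24 \cdot 96 = 1536 \cdot 96 = 147456$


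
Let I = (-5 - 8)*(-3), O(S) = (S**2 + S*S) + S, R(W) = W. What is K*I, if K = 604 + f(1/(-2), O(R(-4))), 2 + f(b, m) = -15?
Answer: 22893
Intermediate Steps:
O(S) = S + 2*S**2 (O(S) = (S**2 + S**2) + S = 2*S**2 + S = S + 2*S**2)
f(b, m) = -17 (f(b, m) = -2 - 15 = -17)
K = 587 (K = 604 - 17 = 587)
I = 39 (I = -13*(-3) = 39)
K*I = 587*39 = 22893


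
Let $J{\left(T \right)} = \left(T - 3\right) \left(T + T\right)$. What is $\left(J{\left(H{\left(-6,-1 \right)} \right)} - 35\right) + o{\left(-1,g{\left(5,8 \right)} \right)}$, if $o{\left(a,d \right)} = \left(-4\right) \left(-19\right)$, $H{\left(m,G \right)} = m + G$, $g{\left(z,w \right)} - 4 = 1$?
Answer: $181$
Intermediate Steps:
$g{\left(z,w \right)} = 5$ ($g{\left(z,w \right)} = 4 + 1 = 5$)
$H{\left(m,G \right)} = G + m$
$o{\left(a,d \right)} = 76$
$J{\left(T \right)} = 2 T \left(-3 + T\right)$ ($J{\left(T \right)} = \left(-3 + T\right) 2 T = 2 T \left(-3 + T\right)$)
$\left(J{\left(H{\left(-6,-1 \right)} \right)} - 35\right) + o{\left(-1,g{\left(5,8 \right)} \right)} = \left(2 \left(-1 - 6\right) \left(-3 - 7\right) - 35\right) + 76 = \left(2 \left(-7\right) \left(-3 - 7\right) - 35\right) + 76 = \left(2 \left(-7\right) \left(-10\right) - 35\right) + 76 = \left(140 - 35\right) + 76 = 105 + 76 = 181$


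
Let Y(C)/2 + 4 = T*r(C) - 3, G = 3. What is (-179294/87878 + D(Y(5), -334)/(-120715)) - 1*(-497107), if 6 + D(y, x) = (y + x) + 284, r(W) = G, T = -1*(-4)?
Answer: 53810053509016/108246865 ≈ 4.9711e+5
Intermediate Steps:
T = 4
r(W) = 3
Y(C) = 10 (Y(C) = -8 + 2*(4*3 - 3) = -8 + 2*(12 - 3) = -8 + 2*9 = -8 + 18 = 10)
D(y, x) = 278 + x + y (D(y, x) = -6 + ((y + x) + 284) = -6 + ((x + y) + 284) = -6 + (284 + x + y) = 278 + x + y)
(-179294/87878 + D(Y(5), -334)/(-120715)) - 1*(-497107) = (-179294/87878 + (278 - 334 + 10)/(-120715)) - 1*(-497107) = (-179294*1/87878 - 46*(-1/120715)) + 497107 = (-89647/43939 + 46/120715) + 497107 = -220810539/108246865 + 497107 = 53810053509016/108246865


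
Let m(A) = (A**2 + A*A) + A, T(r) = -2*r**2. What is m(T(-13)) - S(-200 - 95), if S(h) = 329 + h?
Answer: 228116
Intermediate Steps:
m(A) = A + 2*A**2 (m(A) = (A**2 + A**2) + A = 2*A**2 + A = A + 2*A**2)
m(T(-13)) - S(-200 - 95) = (-2*(-13)**2)*(1 + 2*(-2*(-13)**2)) - (329 + (-200 - 95)) = (-2*169)*(1 + 2*(-2*169)) - (329 - 295) = -338*(1 + 2*(-338)) - 1*34 = -338*(1 - 676) - 34 = -338*(-675) - 34 = 228150 - 34 = 228116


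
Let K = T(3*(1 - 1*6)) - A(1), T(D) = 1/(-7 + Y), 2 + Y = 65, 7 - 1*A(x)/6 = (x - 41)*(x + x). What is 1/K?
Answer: -56/29231 ≈ -0.0019158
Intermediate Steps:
A(x) = 42 - 12*x*(-41 + x) (A(x) = 42 - 6*(x - 41)*(x + x) = 42 - 6*(-41 + x)*2*x = 42 - 12*x*(-41 + x))
Y = 63 (Y = -2 + 65 = 63)
T(D) = 1/56 (T(D) = 1/(-7 + 63) = 1/56)
K = -29231/56 (K = 1/56 - (42 - 12*1² + 492*1) = 1/56 - (42 - 12*1 + 492) = 1/56 - (42 - 12 + 492) = 1/56 - 1*522 = 1/56 - 522 = -29231/56 ≈ -521.98)
1/K = 1/(-29231/56) = -56/29231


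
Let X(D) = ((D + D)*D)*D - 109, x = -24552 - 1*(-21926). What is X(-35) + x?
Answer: -88485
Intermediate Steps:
x = -2626 (x = -24552 + 21926 = -2626)
X(D) = -109 + 2*D³ (X(D) = ((2*D)*D)*D - 109 = (2*D²)*D - 109 = 2*D³ - 109 = -109 + 2*D³)
X(-35) + x = (-109 + 2*(-35)³) - 2626 = (-109 + 2*(-42875)) - 2626 = (-109 - 85750) - 2626 = -85859 - 2626 = -88485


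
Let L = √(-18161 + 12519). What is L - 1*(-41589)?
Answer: 41589 + I*√5642 ≈ 41589.0 + 75.113*I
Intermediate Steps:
L = I*√5642 (L = √(-5642) = I*√5642 ≈ 75.113*I)
L - 1*(-41589) = I*√5642 - 1*(-41589) = I*√5642 + 41589 = 41589 + I*√5642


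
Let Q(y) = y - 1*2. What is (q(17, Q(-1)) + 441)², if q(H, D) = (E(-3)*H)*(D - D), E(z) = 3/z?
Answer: 194481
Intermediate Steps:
Q(y) = -2 + y (Q(y) = y - 2 = -2 + y)
q(H, D) = 0 (q(H, D) = ((3/(-3))*H)*(D - D) = ((3*(-⅓))*H)*0 = -H*0 = 0)
(q(17, Q(-1)) + 441)² = (0 + 441)² = 441² = 194481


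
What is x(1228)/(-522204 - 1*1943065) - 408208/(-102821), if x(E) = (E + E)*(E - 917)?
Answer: 927806203016/253481423849 ≈ 3.6603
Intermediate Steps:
x(E) = 2*E*(-917 + E) (x(E) = (2*E)*(-917 + E) = 2*E*(-917 + E))
x(1228)/(-522204 - 1*1943065) - 408208/(-102821) = (2*1228*(-917 + 1228))/(-522204 - 1*1943065) - 408208/(-102821) = (2*1228*311)/(-522204 - 1943065) - 408208*(-1/102821) = 763816/(-2465269) + 408208/102821 = 763816*(-1/2465269) + 408208/102821 = -763816/2465269 + 408208/102821 = 927806203016/253481423849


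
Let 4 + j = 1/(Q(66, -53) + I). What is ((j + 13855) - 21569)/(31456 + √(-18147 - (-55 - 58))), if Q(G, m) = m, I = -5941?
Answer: -363801953752/1482762708045 + 46261693*I*√18034/5931050832180 ≈ -0.24535 + 0.0010475*I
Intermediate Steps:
j = -23977/5994 (j = -4 + 1/(-53 - 5941) = -4 + 1/(-5994) = -4 - 1/5994 = -23977/5994 ≈ -4.0002)
((j + 13855) - 21569)/(31456 + √(-18147 - (-55 - 58))) = ((-23977/5994 + 13855) - 21569)/(31456 + √(-18147 - (-55 - 58))) = (83022893/5994 - 21569)/(31456 + √(-18147 - 1*(-113))) = -46261693/(5994*(31456 + √(-18147 + 113))) = -46261693/(5994*(31456 + √(-18034))) = -46261693/(5994*(31456 + I*√18034))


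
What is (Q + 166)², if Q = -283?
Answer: 13689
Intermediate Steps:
(Q + 166)² = (-283 + 166)² = (-117)² = 13689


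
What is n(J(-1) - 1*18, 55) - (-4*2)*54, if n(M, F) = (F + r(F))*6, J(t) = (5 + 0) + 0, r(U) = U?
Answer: 1092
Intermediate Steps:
J(t) = 5 (J(t) = 5 + 0 = 5)
n(M, F) = 12*F (n(M, F) = (F + F)*6 = (2*F)*6 = 12*F)
n(J(-1) - 1*18, 55) - (-4*2)*54 = 12*55 - (-4*2)*54 = 660 - (-8)*54 = 660 - 1*(-432) = 660 + 432 = 1092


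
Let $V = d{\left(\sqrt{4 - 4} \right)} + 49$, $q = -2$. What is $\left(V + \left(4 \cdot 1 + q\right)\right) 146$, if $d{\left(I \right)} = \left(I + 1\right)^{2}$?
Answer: $7592$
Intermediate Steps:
$d{\left(I \right)} = \left(1 + I\right)^{2}$
$V = 50$ ($V = \left(1 + \sqrt{4 - 4}\right)^{2} + 49 = \left(1 + \sqrt{0}\right)^{2} + 49 = \left(1 + 0\right)^{2} + 49 = 1^{2} + 49 = 1 + 49 = 50$)
$\left(V + \left(4 \cdot 1 + q\right)\right) 146 = \left(50 + \left(4 \cdot 1 - 2\right)\right) 146 = \left(50 + \left(4 - 2\right)\right) 146 = \left(50 + 2\right) 146 = 52 \cdot 146 = 7592$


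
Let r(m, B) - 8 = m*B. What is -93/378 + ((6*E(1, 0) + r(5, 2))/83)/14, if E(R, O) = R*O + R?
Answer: -2357/10458 ≈ -0.22538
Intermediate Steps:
E(R, O) = R + O*R (E(R, O) = O*R + R = R + O*R)
r(m, B) = 8 + B*m (r(m, B) = 8 + m*B = 8 + B*m)
-93/378 + ((6*E(1, 0) + r(5, 2))/83)/14 = -93/378 + ((6*(1*(1 + 0)) + (8 + 2*5))/83)/14 = -93*1/378 + ((6*(1*1) + (8 + 10))*(1/83))*(1/14) = -31/126 + ((6*1 + 18)*(1/83))*(1/14) = -31/126 + ((6 + 18)*(1/83))*(1/14) = -31/126 + (24*(1/83))*(1/14) = -31/126 + (24/83)*(1/14) = -31/126 + 12/581 = -2357/10458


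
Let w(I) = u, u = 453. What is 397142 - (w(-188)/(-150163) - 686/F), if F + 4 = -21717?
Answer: 185050600644723/465955789 ≈ 3.9714e+5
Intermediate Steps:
F = -21721 (F = -4 - 21717 = -21721)
w(I) = 453
397142 - (w(-188)/(-150163) - 686/F) = 397142 - (453/(-150163) - 686/(-21721)) = 397142 - (453*(-1/150163) - 686*(-1/21721)) = 397142 - (-453/150163 + 98/3103) = 397142 - 1*13310315/465955789 = 397142 - 13310315/465955789 = 185050600644723/465955789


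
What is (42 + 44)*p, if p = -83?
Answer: -7138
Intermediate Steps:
(42 + 44)*p = (42 + 44)*(-83) = 86*(-83) = -7138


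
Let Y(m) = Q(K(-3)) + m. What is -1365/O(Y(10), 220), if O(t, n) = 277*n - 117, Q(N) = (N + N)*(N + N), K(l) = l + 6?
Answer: -195/8689 ≈ -0.022442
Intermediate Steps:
K(l) = 6 + l
Q(N) = 4*N**2 (Q(N) = (2*N)*(2*N) = 4*N**2)
Y(m) = 36 + m (Y(m) = 4*(6 - 3)**2 + m = 4*3**2 + m = 4*9 + m = 36 + m)
O(t, n) = -117 + 277*n
-1365/O(Y(10), 220) = -1365/(-117 + 277*220) = -1365/(-117 + 60940) = -1365/60823 = -1365*1/60823 = -195/8689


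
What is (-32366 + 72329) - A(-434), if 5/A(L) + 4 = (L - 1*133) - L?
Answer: 5474936/137 ≈ 39963.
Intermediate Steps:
A(L) = -5/137 (A(L) = 5/(-4 + ((L - 1*133) - L)) = 5/(-4 + ((L - 133) - L)) = 5/(-4 + ((-133 + L) - L)) = 5/(-4 - 133) = 5/(-137) = 5*(-1/137) = -5/137)
(-32366 + 72329) - A(-434) = (-32366 + 72329) - 1*(-5/137) = 39963 + 5/137 = 5474936/137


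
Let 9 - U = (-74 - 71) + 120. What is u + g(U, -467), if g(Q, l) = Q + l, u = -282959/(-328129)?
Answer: -141796898/328129 ≈ -432.14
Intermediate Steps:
U = 34 (U = 9 - ((-74 - 71) + 120) = 9 - (-145 + 120) = 9 - 1*(-25) = 9 + 25 = 34)
u = 282959/328129 (u = -282959*(-1/328129) = 282959/328129 ≈ 0.86234)
u + g(U, -467) = 282959/328129 + (34 - 467) = 282959/328129 - 433 = -141796898/328129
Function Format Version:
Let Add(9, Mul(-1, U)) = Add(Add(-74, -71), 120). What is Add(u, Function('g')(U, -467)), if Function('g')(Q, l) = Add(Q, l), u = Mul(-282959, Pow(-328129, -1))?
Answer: Rational(-141796898, 328129) ≈ -432.14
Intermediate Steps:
U = 34 (U = Add(9, Mul(-1, Add(Add(-74, -71), 120))) = Add(9, Mul(-1, Add(-145, 120))) = Add(9, Mul(-1, -25)) = Add(9, 25) = 34)
u = Rational(282959, 328129) (u = Mul(-282959, Rational(-1, 328129)) = Rational(282959, 328129) ≈ 0.86234)
Add(u, Function('g')(U, -467)) = Add(Rational(282959, 328129), Add(34, -467)) = Add(Rational(282959, 328129), -433) = Rational(-141796898, 328129)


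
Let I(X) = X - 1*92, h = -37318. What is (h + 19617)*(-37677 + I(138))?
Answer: 666106331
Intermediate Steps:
I(X) = -92 + X (I(X) = X - 92 = -92 + X)
(h + 19617)*(-37677 + I(138)) = (-37318 + 19617)*(-37677 + (-92 + 138)) = -17701*(-37677 + 46) = -17701*(-37631) = 666106331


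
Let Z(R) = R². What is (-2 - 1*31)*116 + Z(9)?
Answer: -3747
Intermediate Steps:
(-2 - 1*31)*116 + Z(9) = (-2 - 1*31)*116 + 9² = (-2 - 31)*116 + 81 = -33*116 + 81 = -3828 + 81 = -3747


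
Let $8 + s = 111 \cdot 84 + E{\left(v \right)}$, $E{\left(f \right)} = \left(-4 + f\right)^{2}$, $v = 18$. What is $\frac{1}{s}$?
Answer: $\frac{1}{9512} \approx 0.00010513$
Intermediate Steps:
$s = 9512$ ($s = -8 + \left(111 \cdot 84 + \left(-4 + 18\right)^{2}\right) = -8 + \left(9324 + 14^{2}\right) = -8 + \left(9324 + 196\right) = -8 + 9520 = 9512$)
$\frac{1}{s} = \frac{1}{9512}$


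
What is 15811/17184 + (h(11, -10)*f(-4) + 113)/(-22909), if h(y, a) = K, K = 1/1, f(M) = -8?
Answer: 360409879/393668256 ≈ 0.91552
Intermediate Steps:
K = 1
h(y, a) = 1
15811/17184 + (h(11, -10)*f(-4) + 113)/(-22909) = 15811/17184 + (1*(-8) + 113)/(-22909) = 15811*(1/17184) + (-8 + 113)*(-1/22909) = 15811/17184 + 105*(-1/22909) = 15811/17184 - 105/22909 = 360409879/393668256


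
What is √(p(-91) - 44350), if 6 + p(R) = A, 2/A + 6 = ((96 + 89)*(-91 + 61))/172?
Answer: 2*I*√120101563122/3291 ≈ 210.61*I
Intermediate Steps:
A = -172/3291 (A = 2/(-6 + ((96 + 89)*(-91 + 61))/172) = 2/(-6 + (185*(-30))*(1/172)) = 2/(-6 - 5550*1/172) = 2/(-6 - 2775/86) = 2/(-3291/86) = 2*(-86/3291) = -172/3291 ≈ -0.052264)
p(R) = -19918/3291 (p(R) = -6 - 172/3291 = -19918/3291)
√(p(-91) - 44350) = √(-19918/3291 - 44350) = √(-145975768/3291) = 2*I*√120101563122/3291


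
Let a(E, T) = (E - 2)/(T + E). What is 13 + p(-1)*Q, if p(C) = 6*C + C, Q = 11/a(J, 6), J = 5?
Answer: -808/3 ≈ -269.33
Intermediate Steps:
a(E, T) = (-2 + E)/(E + T)
Q = 121/3 (Q = 11/(((-2 + 5)/(5 + 6))) = 11/((3/11)) = 11/(((1/11)*3)) = 11/(3/11) = 11*(11/3) = 121/3 ≈ 40.333)
p(C) = 7*C
13 + p(-1)*Q = 13 + (7*(-1))*(121/3) = 13 - 7*121/3 = 13 - 847/3 = -808/3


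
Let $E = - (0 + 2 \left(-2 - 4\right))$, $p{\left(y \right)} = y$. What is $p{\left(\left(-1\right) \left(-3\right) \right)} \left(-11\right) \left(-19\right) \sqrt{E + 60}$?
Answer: $3762 \sqrt{2} \approx 5320.3$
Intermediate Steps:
$E = 12$ ($E = - (0 + 2 \left(-6\right)) = - (0 - 12) = \left(-1\right) \left(-12\right) = 12$)
$p{\left(\left(-1\right) \left(-3\right) \right)} \left(-11\right) \left(-19\right) \sqrt{E + 60} = \left(-1\right) \left(-3\right) \left(-11\right) \left(-19\right) \sqrt{12 + 60} = 3 \left(-11\right) \left(-19\right) \sqrt{72} = \left(-33\right) \left(-19\right) 6 \sqrt{2} = 627 \cdot 6 \sqrt{2} = 3762 \sqrt{2}$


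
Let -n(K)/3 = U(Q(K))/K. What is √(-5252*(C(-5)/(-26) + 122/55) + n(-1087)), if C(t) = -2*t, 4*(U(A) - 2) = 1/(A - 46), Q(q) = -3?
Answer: 3*I*√749581998205645/836990 ≈ 98.132*I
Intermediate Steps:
U(A) = 2 + 1/(4*(-46 + A)) (U(A) = 2 + 1/(4*(A - 46)) = 2 + 1/(4*(-46 + A)))
n(K) = -1173/(196*K) (n(K) = -3*(-367 + 8*(-3))/(4*(-46 - 3))/K = -3*(¼)*(-367 - 24)/(-49)/K = -3*(¼)*(-1/49)*(-391)/K = -1173/(196*K))
√(-5252*(C(-5)/(-26) + 122/55) + n(-1087)) = √(-5252*(-2*(-5)/(-26) + 122/55) - 1173/196/(-1087)) = √(-5252*(10*(-1/26) + 122*(1/55)) - 1173/196*(-1/1087)) = √(-5252*(-5/13 + 122/55) + 1173/213052) = √(-5252*1311/715 + 1173/213052) = √(-529644/55 + 1173/213052) = √(-112841648973/11717860) = 3*I*√749581998205645/836990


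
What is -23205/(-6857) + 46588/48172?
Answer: 359321294/82578851 ≈ 4.3512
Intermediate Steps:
-23205/(-6857) + 46588/48172 = -23205*(-1/6857) + 46588*(1/48172) = 23205/6857 + 11647/12043 = 359321294/82578851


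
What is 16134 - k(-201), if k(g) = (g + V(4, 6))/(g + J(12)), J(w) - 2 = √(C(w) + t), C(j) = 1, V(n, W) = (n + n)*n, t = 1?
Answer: 638856635/39599 - 169*√2/39599 ≈ 16133.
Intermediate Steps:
V(n, W) = 2*n² (V(n, W) = (2*n)*n = 2*n²)
J(w) = 2 + √2 (J(w) = 2 + √(1 + 1) = 2 + √2)
k(g) = (32 + g)/(2 + g + √2) (k(g) = (g + 2*4²)/(g + (2 + √2)) = (g + 2*16)/(2 + g + √2) = (g + 32)/(2 + g + √2) = (32 + g)/(2 + g + √2))
16134 - k(-201) = 16134 - (32 - 201)/(2 - 201 + √2) = 16134 - (-169)/(-199 + √2) = 16134 + 169/(-199 + √2)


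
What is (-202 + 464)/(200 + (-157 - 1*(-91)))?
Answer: 131/67 ≈ 1.9552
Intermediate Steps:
(-202 + 464)/(200 + (-157 - 1*(-91))) = 262/(200 + (-157 + 91)) = 262/(200 - 66) = 262/134 = 262*(1/134) = 131/67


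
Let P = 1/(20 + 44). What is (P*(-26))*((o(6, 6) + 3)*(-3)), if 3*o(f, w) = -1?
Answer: 13/4 ≈ 3.2500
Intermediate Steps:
o(f, w) = -⅓ (o(f, w) = (⅓)*(-1) = -⅓)
P = 1/64 ≈ 0.015625
(P*(-26))*((o(6, 6) + 3)*(-3)) = ((1/64)*(-26))*((-⅓ + 3)*(-3)) = -13*(-3)/12 = -13/32*(-8) = 13/4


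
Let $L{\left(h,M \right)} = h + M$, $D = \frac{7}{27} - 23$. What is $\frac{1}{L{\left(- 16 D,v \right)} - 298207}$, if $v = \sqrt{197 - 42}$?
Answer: $- \frac{43425531}{12933996840446} - \frac{729 \sqrt{155}}{64669984202230} \approx -3.3576 \cdot 10^{-6}$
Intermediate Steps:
$D = - \frac{614}{27}$ ($D = 7 \cdot \frac{1}{27} - 23 = \frac{7}{27} - 23 = - \frac{614}{27} \approx -22.741$)
$v = \sqrt{155} \approx 12.45$
$L{\left(h,M \right)} = M + h$
$\frac{1}{L{\left(- 16 D,v \right)} - 298207} = \frac{1}{\left(\sqrt{155} - - \frac{9824}{27}\right) - 298207} = \frac{1}{\left(\sqrt{155} + \frac{9824}{27}\right) - 298207} = \frac{1}{\left(\frac{9824}{27} + \sqrt{155}\right) - 298207} = \frac{1}{- \frac{8041765}{27} + \sqrt{155}}$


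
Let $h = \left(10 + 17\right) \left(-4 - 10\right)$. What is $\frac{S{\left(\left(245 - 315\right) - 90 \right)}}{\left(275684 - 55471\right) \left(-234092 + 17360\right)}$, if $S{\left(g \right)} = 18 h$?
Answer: $\frac{81}{568180999} \approx 1.4256 \cdot 10^{-7}$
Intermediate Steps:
$h = -378$ ($h = 27 \left(-14\right) = -378$)
$S{\left(g \right)} = -6804$ ($S{\left(g \right)} = 18 \left(-378\right) = -6804$)
$\frac{S{\left(\left(245 - 315\right) - 90 \right)}}{\left(275684 - 55471\right) \left(-234092 + 17360\right)} = - \frac{6804}{\left(275684 - 55471\right) \left(-234092 + 17360\right)} = - \frac{6804}{220213 \left(-216732\right)} = - \frac{6804}{-47727203916} = \left(-6804\right) \left(- \frac{1}{47727203916}\right) = \frac{81}{568180999}$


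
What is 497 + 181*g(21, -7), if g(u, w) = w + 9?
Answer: 859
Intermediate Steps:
g(u, w) = 9 + w
497 + 181*g(21, -7) = 497 + 181*(9 - 7) = 497 + 181*2 = 497 + 362 = 859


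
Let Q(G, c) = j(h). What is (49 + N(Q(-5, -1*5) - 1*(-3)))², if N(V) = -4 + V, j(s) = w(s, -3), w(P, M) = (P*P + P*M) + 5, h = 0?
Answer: 2809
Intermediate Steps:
w(P, M) = 5 + P² + M*P (w(P, M) = (P² + M*P) + 5 = 5 + P² + M*P)
j(s) = 5 + s² - 3*s
Q(G, c) = 5 (Q(G, c) = 5 + 0² - 3*0 = 5 + 0 + 0 = 5)
(49 + N(Q(-5, -1*5) - 1*(-3)))² = (49 + (-4 + (5 - 1*(-3))))² = (49 + (-4 + (5 + 3)))² = (49 + (-4 + 8))² = (49 + 4)² = 53² = 2809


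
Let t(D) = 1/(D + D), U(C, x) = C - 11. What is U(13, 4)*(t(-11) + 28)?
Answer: 615/11 ≈ 55.909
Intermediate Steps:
U(C, x) = -11 + C
t(D) = 1/(2*D)
U(13, 4)*(t(-11) + 28) = (-11 + 13)*((1/2)/(-11) + 28) = 2*((1/2)*(-1/11) + 28) = 2*(-1/22 + 28) = 2*(615/22) = 615/11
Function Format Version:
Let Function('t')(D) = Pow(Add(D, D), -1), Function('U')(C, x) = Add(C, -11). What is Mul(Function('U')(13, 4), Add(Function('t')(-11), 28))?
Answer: Rational(615, 11) ≈ 55.909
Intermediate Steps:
Function('U')(C, x) = Add(-11, C)
Function('t')(D) = Mul(Rational(1, 2), Pow(D, -1)) (Function('t')(D) = Pow(Mul(2, D), -1) = Mul(Rational(1, 2), Pow(D, -1)))
Mul(Function('U')(13, 4), Add(Function('t')(-11), 28)) = Mul(Add(-11, 13), Add(Mul(Rational(1, 2), Pow(-11, -1)), 28)) = Mul(2, Add(Mul(Rational(1, 2), Rational(-1, 11)), 28)) = Mul(2, Add(Rational(-1, 22), 28)) = Mul(2, Rational(615, 22)) = Rational(615, 11)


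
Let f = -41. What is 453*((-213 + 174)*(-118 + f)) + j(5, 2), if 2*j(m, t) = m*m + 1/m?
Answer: 14045328/5 ≈ 2.8091e+6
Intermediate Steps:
j(m, t) = 1/(2*m) + m**2/2 (j(m, t) = (m*m + 1/m)/2 = (m**2 + 1/m)/2 = (1/m + m**2)/2 = 1/(2*m) + m**2/2)
453*((-213 + 174)*(-118 + f)) + j(5, 2) = 453*((-213 + 174)*(-118 - 41)) + (1/2)*(1 + 5**3)/5 = 453*(-39*(-159)) + (1/2)*(1/5)*(1 + 125) = 453*6201 + (1/2)*(1/5)*126 = 2809053 + 63/5 = 14045328/5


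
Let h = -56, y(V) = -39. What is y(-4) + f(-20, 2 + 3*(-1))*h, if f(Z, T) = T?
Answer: 17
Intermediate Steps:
y(-4) + f(-20, 2 + 3*(-1))*h = -39 + (2 + 3*(-1))*(-56) = -39 + (2 - 3)*(-56) = -39 - 1*(-56) = -39 + 56 = 17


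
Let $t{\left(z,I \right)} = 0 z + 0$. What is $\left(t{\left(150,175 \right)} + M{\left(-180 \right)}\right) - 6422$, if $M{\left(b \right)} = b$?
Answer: $-6602$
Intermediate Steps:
$t{\left(z,I \right)} = 0$ ($t{\left(z,I \right)} = 0 + 0 = 0$)
$\left(t{\left(150,175 \right)} + M{\left(-180 \right)}\right) - 6422 = \left(0 - 180\right) - 6422 = -180 - 6422 = -6602$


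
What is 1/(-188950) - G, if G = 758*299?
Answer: -42824005901/188950 ≈ -2.2664e+5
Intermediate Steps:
G = 226642
1/(-188950) - G = 1/(-188950) - 1*226642 = -1/188950 - 226642 = -42824005901/188950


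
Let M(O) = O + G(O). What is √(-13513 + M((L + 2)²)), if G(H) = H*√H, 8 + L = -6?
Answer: I*√11641 ≈ 107.89*I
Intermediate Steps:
L = -14 (L = -8 - 6 = -14)
G(H) = H^(3/2)
M(O) = O + O^(3/2)
√(-13513 + M((L + 2)²)) = √(-13513 + ((-14 + 2)² + ((-14 + 2)²)^(3/2))) = √(-13513 + ((-12)² + ((-12)²)^(3/2))) = √(-13513 + (144 + 144^(3/2))) = √(-13513 + (144 + 1728)) = √(-13513 + 1872) = √(-11641) = I*√11641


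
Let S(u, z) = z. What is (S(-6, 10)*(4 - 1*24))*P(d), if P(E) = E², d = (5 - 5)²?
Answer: 0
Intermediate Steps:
d = 0 (d = 0² = 0)
(S(-6, 10)*(4 - 1*24))*P(d) = (10*(4 - 1*24))*0² = (10*(4 - 24))*0 = (10*(-20))*0 = -200*0 = 0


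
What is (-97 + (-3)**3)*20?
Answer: -2480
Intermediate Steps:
(-97 + (-3)**3)*20 = (-97 - 27)*20 = -124*20 = -2480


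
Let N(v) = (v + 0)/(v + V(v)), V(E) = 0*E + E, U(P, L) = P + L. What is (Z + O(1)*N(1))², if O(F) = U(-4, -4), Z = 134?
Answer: 16900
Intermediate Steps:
U(P, L) = L + P
V(E) = E (V(E) = 0 + E = E)
O(F) = -8 (O(F) = -4 - 4 = -8)
N(v) = ½ (N(v) = (v + 0)/(v + v) = v/((2*v)) = v*(1/(2*v)) = ½)
(Z + O(1)*N(1))² = (134 - 8*½)² = (134 - 4)² = 130² = 16900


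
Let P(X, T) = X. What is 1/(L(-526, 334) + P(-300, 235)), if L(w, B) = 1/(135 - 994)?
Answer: -859/257701 ≈ -0.0033333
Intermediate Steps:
L(w, B) = -1/859 (L(w, B) = 1/(-859) = -1/859)
1/(L(-526, 334) + P(-300, 235)) = 1/(-1/859 - 300) = 1/(-257701/859) = -859/257701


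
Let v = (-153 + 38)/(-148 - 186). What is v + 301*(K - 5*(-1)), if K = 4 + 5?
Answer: 1407591/334 ≈ 4214.3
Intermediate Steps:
K = 9
v = 115/334 (v = -115/(-334) = -115*(-1/334) = 115/334 ≈ 0.34431)
v + 301*(K - 5*(-1)) = 115/334 + 301*(9 - 5*(-1)) = 115/334 + 301*(9 + 5) = 115/334 + 301*14 = 115/334 + 4214 = 1407591/334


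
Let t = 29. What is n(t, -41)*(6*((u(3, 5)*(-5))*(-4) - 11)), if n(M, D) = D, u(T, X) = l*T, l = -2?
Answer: 32226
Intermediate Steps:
u(T, X) = -2*T
n(t, -41)*(6*((u(3, 5)*(-5))*(-4) - 11)) = -246*((-2*3*(-5))*(-4) - 11) = -246*(-6*(-5)*(-4) - 11) = -246*(30*(-4) - 11) = -246*(-120 - 11) = -246*(-131) = -41*(-786) = 32226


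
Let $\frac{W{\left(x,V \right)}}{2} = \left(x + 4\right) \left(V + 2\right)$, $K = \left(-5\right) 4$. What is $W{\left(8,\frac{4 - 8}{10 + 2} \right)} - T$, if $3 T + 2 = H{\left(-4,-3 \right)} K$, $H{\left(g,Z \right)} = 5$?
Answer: $74$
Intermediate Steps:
$K = -20$
$W{\left(x,V \right)} = 2 \left(2 + V\right) \left(4 + x\right)$ ($W{\left(x,V \right)} = 2 \left(x + 4\right) \left(V + 2\right) = 2 \left(4 + x\right) \left(2 + V\right) = 2 \left(2 + V\right) \left(4 + x\right)$)
$T = -34$ ($T = - \frac{2}{3} + \frac{5 \left(-20\right)}{3} = - \frac{2}{3} + \frac{1}{3} \left(-100\right) = - \frac{2}{3} - \frac{100}{3} = -34$)
$W{\left(8,\frac{4 - 8}{10 + 2} \right)} - T = \left(16 + 4 \cdot 8 + 8 \frac{4 - 8}{10 + 2} + 2 \frac{4 - 8}{10 + 2} \cdot 8\right) - -34 = \left(16 + 32 + 8 \left(- \frac{4}{12}\right) + 2 \left(- \frac{4}{12}\right) 8\right) + 34 = \left(16 + 32 + 8 \left(\left(-4\right) \frac{1}{12}\right) + 2 \left(\left(-4\right) \frac{1}{12}\right) 8\right) + 34 = \left(16 + 32 + 8 \left(- \frac{1}{3}\right) + 2 \left(- \frac{1}{3}\right) 8\right) + 34 = \left(16 + 32 - \frac{8}{3} - \frac{16}{3}\right) + 34 = 40 + 34 = 74$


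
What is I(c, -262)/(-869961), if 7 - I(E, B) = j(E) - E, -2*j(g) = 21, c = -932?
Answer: 1829/1739922 ≈ 0.0010512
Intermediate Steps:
j(g) = -21/2 (j(g) = -½*21 = -21/2)
I(E, B) = 35/2 + E (I(E, B) = 7 - (-21/2 - E) = 7 + (21/2 + E) = 35/2 + E)
I(c, -262)/(-869961) = (35/2 - 932)/(-869961) = -1829/2*(-1/869961) = 1829/1739922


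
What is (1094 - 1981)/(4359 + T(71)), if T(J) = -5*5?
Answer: -887/4334 ≈ -0.20466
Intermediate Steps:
T(J) = -25
(1094 - 1981)/(4359 + T(71)) = (1094 - 1981)/(4359 - 25) = -887/4334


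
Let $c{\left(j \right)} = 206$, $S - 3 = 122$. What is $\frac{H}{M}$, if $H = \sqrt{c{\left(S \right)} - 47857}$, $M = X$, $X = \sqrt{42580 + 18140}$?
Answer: $\frac{i \sqrt{180835545}}{15180} \approx 0.88587 i$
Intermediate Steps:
$S = 125$ ($S = 3 + 122 = 125$)
$X = 4 \sqrt{3795}$ ($X = \sqrt{60720} = 4 \sqrt{3795} \approx 246.41$)
$M = 4 \sqrt{3795} \approx 246.41$
$H = i \sqrt{47651}$ ($H = \sqrt{206 - 47857} = \sqrt{-47651} = i \sqrt{47651} \approx 218.29 i$)
$\frac{H}{M} = \frac{i \sqrt{47651}}{4 \sqrt{3795}} = i \sqrt{47651} \frac{\sqrt{3795}}{15180} = \frac{i \sqrt{180835545}}{15180}$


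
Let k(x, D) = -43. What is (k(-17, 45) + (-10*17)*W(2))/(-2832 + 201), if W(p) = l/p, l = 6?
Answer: 553/2631 ≈ 0.21019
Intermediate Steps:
W(p) = 6/p
(k(-17, 45) + (-10*17)*W(2))/(-2832 + 201) = (-43 + (-10*17)*(6/2))/(-2832 + 201) = (-43 - 1020/2)/(-2631) = (-43 - 170*3)*(-1/2631) = (-43 - 510)*(-1/2631) = -553*(-1/2631) = 553/2631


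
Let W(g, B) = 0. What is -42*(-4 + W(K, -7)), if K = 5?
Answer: 168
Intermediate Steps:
-42*(-4 + W(K, -7)) = -42*(-4 + 0) = -42*(-4) = 168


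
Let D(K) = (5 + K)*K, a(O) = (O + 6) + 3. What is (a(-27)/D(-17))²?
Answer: 9/1156 ≈ 0.0077855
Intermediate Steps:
a(O) = 9 + O (a(O) = (6 + O) + 3 = 9 + O)
D(K) = K*(5 + K)
(a(-27)/D(-17))² = ((9 - 27)/((-17*(5 - 17))))² = (-18/((-17*(-12))))² = (-18/204)² = (-18*1/204)² = (-3/34)² = 9/1156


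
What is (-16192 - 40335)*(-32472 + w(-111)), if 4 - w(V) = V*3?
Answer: 1816495145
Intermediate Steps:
w(V) = 4 - 3*V (w(V) = 4 - V*3 = 4 - 3*V)
(-16192 - 40335)*(-32472 + w(-111)) = (-16192 - 40335)*(-32472 + (4 - 3*(-111))) = -56527*(-32472 + (4 + 333)) = -56527*(-32472 + 337) = -56527*(-32135) = 1816495145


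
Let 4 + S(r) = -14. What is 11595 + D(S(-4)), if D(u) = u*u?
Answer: 11919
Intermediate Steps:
S(r) = -18 (S(r) = -4 - 14 = -18)
D(u) = u**2
11595 + D(S(-4)) = 11595 + (-18)**2 = 11595 + 324 = 11919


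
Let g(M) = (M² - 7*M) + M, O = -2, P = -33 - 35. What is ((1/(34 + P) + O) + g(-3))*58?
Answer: 24621/17 ≈ 1448.3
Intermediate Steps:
P = -68
g(M) = M² - 6*M
((1/(34 + P) + O) + g(-3))*58 = ((1/(34 - 68) - 2) - 3*(-6 - 3))*58 = ((1/(-34) - 2) - 3*(-9))*58 = ((-1/34 - 2) + 27)*58 = (-69/34 + 27)*58 = (849/34)*58 = 24621/17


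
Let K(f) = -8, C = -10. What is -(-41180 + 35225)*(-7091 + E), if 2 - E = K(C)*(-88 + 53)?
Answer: -43882395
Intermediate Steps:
E = -278 (E = 2 - (-8)*(-88 + 53) = 2 - (-8)*(-35) = 2 - 1*280 = 2 - 280 = -278)
-(-41180 + 35225)*(-7091 + E) = -(-41180 + 35225)*(-7091 - 278) = -(-5955)*(-7369) = -1*43882395 = -43882395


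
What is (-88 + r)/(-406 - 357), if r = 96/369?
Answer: 10792/93849 ≈ 0.11499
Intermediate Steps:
r = 32/123 (r = 96*(1/369) = 32/123 ≈ 0.26016)
(-88 + r)/(-406 - 357) = (-88 + 32/123)/(-406 - 357) = -10792/123/(-763) = -1/763*(-10792/123) = 10792/93849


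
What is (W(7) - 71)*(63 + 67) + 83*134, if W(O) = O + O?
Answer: 3712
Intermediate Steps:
W(O) = 2*O
(W(7) - 71)*(63 + 67) + 83*134 = (2*7 - 71)*(63 + 67) + 83*134 = (14 - 71)*130 + 11122 = -57*130 + 11122 = -7410 + 11122 = 3712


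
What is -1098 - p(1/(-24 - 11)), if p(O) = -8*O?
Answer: -38438/35 ≈ -1098.2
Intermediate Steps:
-1098 - p(1/(-24 - 11)) = -1098 - (-8)/(-24 - 11) = -1098 - (-8)/(-35) = -1098 - (-8)*(-1)/35 = -1098 - 1*8/35 = -1098 - 8/35 = -38438/35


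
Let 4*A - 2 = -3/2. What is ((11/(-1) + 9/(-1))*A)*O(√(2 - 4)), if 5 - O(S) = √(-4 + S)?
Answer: -25/2 + 5*√(-4 + I*√2)/2 ≈ -11.629 + 5.0753*I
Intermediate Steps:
O(S) = 5 - √(-4 + S)
A = ⅛ (A = ½ + (-3/2)/4 = ½ + (-3*½)/4 = ½ + (¼)*(-3/2) = ½ - 3/8 = ⅛ ≈ 0.12500)
((11/(-1) + 9/(-1))*A)*O(√(2 - 4)) = ((11/(-1) + 9/(-1))*(⅛))*(5 - √(-4 + √(2 - 4))) = ((11*(-1) + 9*(-1))*(⅛))*(5 - √(-4 + √(-2))) = ((-11 - 9)*(⅛))*(5 - √(-4 + I*√2)) = (-20*⅛)*(5 - √(-4 + I*√2)) = -5*(5 - √(-4 + I*√2))/2 = -25/2 + 5*√(-4 + I*√2)/2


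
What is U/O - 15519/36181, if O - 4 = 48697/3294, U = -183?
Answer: -22770186249/2238627013 ≈ -10.171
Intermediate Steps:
O = 61873/3294 (O = 4 + 48697/3294 = 61873/3294 ≈ 18.784)
U/O - 15519/36181 = -183/61873/3294 - 15519/36181 = -183*3294/61873 - 15519*1/36181 = -602802/61873 - 15519/36181 = -22770186249/2238627013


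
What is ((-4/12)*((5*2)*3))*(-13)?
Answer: 130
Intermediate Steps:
((-4/12)*((5*2)*3))*(-13) = ((-4*1/12)*(10*3))*(-13) = -⅓*30*(-13) = -10*(-13) = 130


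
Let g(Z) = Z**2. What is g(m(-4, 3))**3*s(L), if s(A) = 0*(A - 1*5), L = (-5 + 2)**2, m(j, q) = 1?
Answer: 0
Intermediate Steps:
L = 9 (L = (-3)**2 = 9)
s(A) = 0 (s(A) = 0*(A - 5) = 0*(-5 + A) = 0)
g(m(-4, 3))**3*s(L) = (1**2)**3*0 = 1**3*0 = 1*0 = 0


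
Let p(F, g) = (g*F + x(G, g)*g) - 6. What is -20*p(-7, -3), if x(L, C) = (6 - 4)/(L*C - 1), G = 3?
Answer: -312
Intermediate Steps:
x(L, C) = 2/(-1 + C*L) (x(L, C) = 2/(C*L - 1) = 2/(-1 + C*L))
p(F, g) = -6 + F*g + 2*g/(-1 + 3*g) (p(F, g) = (g*F + (2/(-1 + g*3))*g) - 6 = (F*g + (2/(-1 + 3*g))*g) - 6 = (F*g + 2*g/(-1 + 3*g)) - 6 = -6 + F*g + 2*g/(-1 + 3*g))
-20*p(-7, -3) = -20*(2*(-3) + (-1 + 3*(-3))*(-6 - 7*(-3)))/(-1 + 3*(-3)) = -20*(-6 + (-1 - 9)*(-6 + 21))/(-1 - 9) = -20*(-6 - 10*15)/(-10) = -(-2)*(-6 - 150) = -(-2)*(-156) = -20*78/5 = -312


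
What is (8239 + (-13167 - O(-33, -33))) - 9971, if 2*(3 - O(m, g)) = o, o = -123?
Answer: -29927/2 ≈ -14964.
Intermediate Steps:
O(m, g) = 129/2 (O(m, g) = 3 - ½*(-123) = 3 + 123/2 = 129/2)
(8239 + (-13167 - O(-33, -33))) - 9971 = (8239 + (-13167 - 1*129/2)) - 9971 = (8239 + (-13167 - 129/2)) - 9971 = (8239 - 26463/2) - 9971 = -9985/2 - 9971 = -29927/2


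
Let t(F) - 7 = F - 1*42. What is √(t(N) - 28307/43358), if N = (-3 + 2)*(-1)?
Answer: I*√65144484482/43358 ≈ 5.8867*I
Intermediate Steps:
N = 1 (N = -1*(-1) = 1)
t(F) = -35 + F (t(F) = 7 + (F - 1*42) = 7 + (F - 42) = 7 + (-42 + F) = -35 + F)
√(t(N) - 28307/43358) = √((-35 + 1) - 28307/43358) = √(-34 - 28307*1/43358) = √(-34 - 28307/43358) = √(-1502479/43358) = I*√65144484482/43358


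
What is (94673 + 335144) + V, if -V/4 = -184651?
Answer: 1168421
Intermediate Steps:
V = 738604 (V = -4*(-184651) = 738604)
(94673 + 335144) + V = (94673 + 335144) + 738604 = 429817 + 738604 = 1168421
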